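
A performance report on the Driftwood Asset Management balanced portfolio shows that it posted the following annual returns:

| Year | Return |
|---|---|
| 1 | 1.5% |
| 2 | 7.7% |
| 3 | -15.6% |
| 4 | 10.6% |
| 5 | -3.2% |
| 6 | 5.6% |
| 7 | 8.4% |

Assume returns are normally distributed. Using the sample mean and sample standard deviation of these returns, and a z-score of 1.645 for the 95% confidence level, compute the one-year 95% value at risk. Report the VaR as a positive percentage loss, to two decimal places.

12.83

Mean return r̄ = 15.00 / 7 = 2.1429%
Sample σ = √[Σ(r − r̄)² / 6] = √[497.2771 / 6] = √82.8795 = 9.1038%
VaR = −(r̄ − z·σ) = −(2.1429 − 1.645 × 9.1038) = −(-12.8329) = 12.8329%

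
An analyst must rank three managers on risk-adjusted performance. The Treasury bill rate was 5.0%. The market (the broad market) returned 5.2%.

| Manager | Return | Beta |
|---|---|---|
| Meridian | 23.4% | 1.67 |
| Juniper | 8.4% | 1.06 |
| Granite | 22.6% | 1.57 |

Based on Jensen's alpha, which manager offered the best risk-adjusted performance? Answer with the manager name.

Meridian: α = 23.4% − [5.0% + 1.67 × (5.2% − 5.0%)] = 18.066
Juniper: α = 8.4% − [5.0% + 1.06 × (5.2% − 5.0%)] = 3.188
Granite: α = 22.6% − [5.0% + 1.57 × (5.2% − 5.0%)] = 17.286
Highest: Meridian (18.066).

Meridian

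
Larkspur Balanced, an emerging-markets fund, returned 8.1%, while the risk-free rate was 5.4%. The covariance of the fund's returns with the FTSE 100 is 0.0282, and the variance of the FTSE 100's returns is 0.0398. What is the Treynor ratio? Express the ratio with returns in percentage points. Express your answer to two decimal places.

β = Cov / Var = 0.0282 / 0.0398 = 0.7085
Treynor = (Rp − Rf) / β = (8.1% − 5.4%) / 0.7085 = 2.70 / 0.7085 = 3.8109

3.81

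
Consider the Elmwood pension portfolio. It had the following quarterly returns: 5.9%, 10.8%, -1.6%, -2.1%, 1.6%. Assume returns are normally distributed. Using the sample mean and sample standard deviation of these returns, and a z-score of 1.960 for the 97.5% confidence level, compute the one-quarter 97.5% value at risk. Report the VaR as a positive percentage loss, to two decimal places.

7.74

r̄ = (5.9 + 10.8 − 1.6 − 2.1 + 1.6) / 5 = 2.9200%
Sample σ = √[Σ(r − r̄)² / 4] = √[118.3480 / 4] = √29.5870 = 5.4394%
VaR = −(r̄ − z·σ) = −(2.9200 − 1.960 × 5.4394) = −(-7.7412) = 7.7412%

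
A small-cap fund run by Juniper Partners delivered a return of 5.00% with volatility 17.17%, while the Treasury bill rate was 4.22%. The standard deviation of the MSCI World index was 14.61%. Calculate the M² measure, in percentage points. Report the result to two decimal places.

Sharpe = (Rp − Rf) / σp = (5.00% − 4.22%) / 17.17% = 0.0454
M² = Rf + Sharpe × σm = 4.22% + 0.0454 × 14.61% = 4.8833%

4.88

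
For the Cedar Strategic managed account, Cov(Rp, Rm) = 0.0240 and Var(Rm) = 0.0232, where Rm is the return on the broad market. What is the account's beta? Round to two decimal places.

1.03

β = Cov(Rp, Rm) / Var(Rm) = 0.0240 / 0.0232 = 1.0345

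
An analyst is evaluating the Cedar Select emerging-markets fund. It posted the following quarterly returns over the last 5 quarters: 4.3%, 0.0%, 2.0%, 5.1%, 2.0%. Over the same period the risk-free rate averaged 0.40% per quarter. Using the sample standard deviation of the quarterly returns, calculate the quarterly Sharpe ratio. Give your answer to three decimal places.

1.120

r̄ = (4.3 + 0 + 2 + 5.1 + 2) / 5 = 13.40 / 5 = 2.6800%
Sample std dev = √[16.5880 / 4] = 2.0364%
Sharpe = (r̄ − rf) / σ = (2.6800 − 0.4) / 2.0364 = 2.2800 / 2.0364 = 1.1196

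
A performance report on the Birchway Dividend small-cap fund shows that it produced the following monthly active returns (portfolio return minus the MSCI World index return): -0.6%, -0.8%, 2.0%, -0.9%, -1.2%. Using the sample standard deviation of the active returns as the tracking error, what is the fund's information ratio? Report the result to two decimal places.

-0.23

r̄ = (-0.6 − 0.8 + 2 − 0.9 − 1.2) / 5 = -1.50 / 5 = -0.3000%
Sample std dev = √[6.8000 / 4] = 1.3038%
IR = r̄ / tracking error = -0.3000 / 1.3038 = -0.2301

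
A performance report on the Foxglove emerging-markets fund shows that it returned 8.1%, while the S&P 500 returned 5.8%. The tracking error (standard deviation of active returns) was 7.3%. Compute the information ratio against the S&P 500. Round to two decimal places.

IR = (Rp − Rb) / TE = (8.1% − 5.8%) / 7.3% = 2.30% / 7.3% = 0.3151

0.32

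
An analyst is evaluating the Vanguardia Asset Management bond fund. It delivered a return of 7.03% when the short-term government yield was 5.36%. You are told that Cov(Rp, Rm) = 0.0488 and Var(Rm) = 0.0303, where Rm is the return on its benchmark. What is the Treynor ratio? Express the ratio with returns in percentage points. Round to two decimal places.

β = Cov / Var = 0.0488 / 0.0303 = 1.6106
Treynor = (Rp − Rf) / β = (7.03% − 5.36%) / 1.6106 = 1.67 / 1.6106 = 1.0369

1.04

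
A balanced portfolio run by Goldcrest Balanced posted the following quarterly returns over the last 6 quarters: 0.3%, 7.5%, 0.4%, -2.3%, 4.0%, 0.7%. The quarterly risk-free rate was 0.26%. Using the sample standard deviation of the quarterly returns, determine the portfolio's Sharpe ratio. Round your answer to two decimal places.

0.44

r̄ = (0.3 + 7.5 + 0.4 − 2.3 + 4 + 0.7) / 6 = 1.7667%
Σ(r − r̄)² = 59.5533; sample σ = √(59.5533/5) = 3.4512%
Sharpe = (r̄ − rf) / σ = (1.7667 − 0.26) / 3.4512 = 1.5067 / 3.4512 = 0.4366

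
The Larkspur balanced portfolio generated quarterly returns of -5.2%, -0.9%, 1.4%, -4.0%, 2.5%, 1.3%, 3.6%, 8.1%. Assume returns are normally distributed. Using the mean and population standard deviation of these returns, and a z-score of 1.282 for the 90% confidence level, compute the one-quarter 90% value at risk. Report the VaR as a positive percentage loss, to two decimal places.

4.25

μ = (-5.2 − 0.9 + 1.4 − 4 + 2.5 + 1.3 + 3.6 + 8.1) / 8 = 6.80 / 8 = 0.8500%
Σ(r − μ)² = 126.5400; population σ = √(126.5400/8) = 3.9771%
VaR = −(μ − z·σ) = −(0.8500 − 1.282 × 3.9771) = −(-4.2486) = 4.2486%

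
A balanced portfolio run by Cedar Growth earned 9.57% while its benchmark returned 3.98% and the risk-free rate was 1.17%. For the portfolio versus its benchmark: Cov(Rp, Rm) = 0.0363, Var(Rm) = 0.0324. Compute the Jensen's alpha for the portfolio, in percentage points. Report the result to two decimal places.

5.25

β = Cov / Var = 0.0363 / 0.0324 = 1.1204
E[R] = Rf + β(Rm − Rf) = 1.17% + 1.1204 × (3.98% − 1.17%) = 4.3183%
α = Rp − E[R] = 9.57% − 4.3183% = 5.2517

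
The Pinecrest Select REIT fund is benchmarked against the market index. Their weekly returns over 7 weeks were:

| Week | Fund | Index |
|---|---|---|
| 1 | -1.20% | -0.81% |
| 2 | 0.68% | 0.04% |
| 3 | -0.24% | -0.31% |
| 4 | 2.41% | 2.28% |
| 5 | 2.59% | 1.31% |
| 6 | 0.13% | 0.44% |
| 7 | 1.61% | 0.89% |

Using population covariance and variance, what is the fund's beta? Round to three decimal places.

1.248

r̄p = 0.8543%,  r̄m = 0.5486%
Cov = Σ(rp − r̄p)(rm − r̄m) / 7 = 1.1673
Var(rm) = Σ(rm − r̄m)² / 7 = 0.9354
β = Cov / Var = 1.1673 / 0.9354 = 1.2479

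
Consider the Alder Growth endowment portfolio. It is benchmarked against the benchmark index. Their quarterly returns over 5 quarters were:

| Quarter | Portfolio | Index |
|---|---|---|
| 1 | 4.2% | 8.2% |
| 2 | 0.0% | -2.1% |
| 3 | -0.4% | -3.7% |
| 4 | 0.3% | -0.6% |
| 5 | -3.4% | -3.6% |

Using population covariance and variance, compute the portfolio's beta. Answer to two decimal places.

r̄p = 0.1400%,  r̄m = -0.3600%
Cov = Σ(rp − r̄p)(rm − r̄m) / 5 = 9.6464
Var(rm) = Σ(rm − r̄m)² / 5 = 19.6024
β = Cov / Var = 9.6464 / 19.6024 = 0.4921

0.49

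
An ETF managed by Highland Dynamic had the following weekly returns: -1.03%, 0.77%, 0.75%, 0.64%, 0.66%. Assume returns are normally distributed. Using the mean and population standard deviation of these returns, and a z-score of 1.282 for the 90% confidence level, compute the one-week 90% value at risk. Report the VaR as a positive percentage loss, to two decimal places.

r̄ = (-1.03 + 0.77 + 0.75 + 0.64 + 0.66) / 5 = 1.790 / 5 = 0.3580%
Σ(r − r̄)² = (-1.03 − 0.3580)² + (0.77 − 0.3580)² + (0.75 − 0.3580)² + … = 2.4207
σ = √[2.4207 / 5] = 0.6958%
VaR = −(r̄ − z·σ) = −(0.3580 − 1.282 × 0.6958) = −(-0.5340) = 0.5340%

0.53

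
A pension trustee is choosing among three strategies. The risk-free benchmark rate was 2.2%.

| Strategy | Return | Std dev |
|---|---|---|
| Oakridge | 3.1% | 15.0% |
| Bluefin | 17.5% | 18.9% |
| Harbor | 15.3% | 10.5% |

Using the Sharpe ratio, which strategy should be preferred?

Oakridge: Sharpe ratio = (3.1% − 2.2%) / 15.0% = 0.060
Bluefin: Sharpe ratio = (17.5% − 2.2%) / 18.9% = 0.810
Harbor: Sharpe ratio = (15.3% − 2.2%) / 10.5% = 1.248
Highest: Harbor (1.248).

Harbor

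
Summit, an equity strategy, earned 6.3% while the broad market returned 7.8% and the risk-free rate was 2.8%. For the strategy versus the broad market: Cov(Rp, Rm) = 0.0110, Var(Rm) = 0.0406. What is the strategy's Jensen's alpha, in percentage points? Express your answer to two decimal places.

β = Cov / Var = 0.0110 / 0.0406 = 0.2709
E[R] = Rf + β(Rm − Rf) = 2.8% + 0.2709 × (7.8% − 2.8%) = 4.1545%
α = Rp − E[R] = 6.3% − 4.1545% = 2.1455

2.15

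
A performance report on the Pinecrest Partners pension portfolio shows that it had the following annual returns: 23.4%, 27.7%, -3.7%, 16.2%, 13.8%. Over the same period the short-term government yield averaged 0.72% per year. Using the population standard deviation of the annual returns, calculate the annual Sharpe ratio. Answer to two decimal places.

Mean return r̄ = 77.40 / 5 = 15.4800%
Σ(r − r̄)² = (23.4 − 15.4800)² + (27.7 − 15.4800)² + … = 583.2680
σ = √[583.2680 / 5] = 10.8006%
Sharpe = (r̄ − rf) / σ = (15.4800 − 0.72) / 10.8006 = 14.7600 / 10.8006 = 1.3666

1.37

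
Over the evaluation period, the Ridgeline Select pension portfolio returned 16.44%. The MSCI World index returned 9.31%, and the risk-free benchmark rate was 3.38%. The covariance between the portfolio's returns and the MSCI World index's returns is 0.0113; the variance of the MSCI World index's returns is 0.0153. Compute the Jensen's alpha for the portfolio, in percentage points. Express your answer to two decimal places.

8.68

β = Cov / Var = 0.0113 / 0.0153 = 0.7386
E[R] = Rf + β(Rm − Rf) = 3.38% + 0.7386 × (9.31% − 3.38%) = 7.7599%
α = Rp − E[R] = 16.44% − 7.7599% = 8.6801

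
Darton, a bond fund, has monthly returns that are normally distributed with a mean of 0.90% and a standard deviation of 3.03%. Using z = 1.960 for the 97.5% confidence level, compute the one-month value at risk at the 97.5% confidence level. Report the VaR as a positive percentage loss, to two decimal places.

5.04

VaR (as % loss) = −(μ − z·σ) = −(0.90% − 1.960 × 3.03%) = −(-5.0388%) = 5.0388%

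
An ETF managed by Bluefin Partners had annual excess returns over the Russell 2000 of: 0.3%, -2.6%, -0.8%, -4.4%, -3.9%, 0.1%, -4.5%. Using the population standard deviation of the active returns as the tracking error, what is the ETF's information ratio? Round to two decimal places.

-1.16

Mean return μ = -15.80 / 7 = -2.2571%
Population σ = √[Σ(r − μ)² / 7] = √[26.6571 / 7] = √3.8082 = 1.9515%
IR = μ / tracking error = -2.2571 / 1.9515 = -1.1566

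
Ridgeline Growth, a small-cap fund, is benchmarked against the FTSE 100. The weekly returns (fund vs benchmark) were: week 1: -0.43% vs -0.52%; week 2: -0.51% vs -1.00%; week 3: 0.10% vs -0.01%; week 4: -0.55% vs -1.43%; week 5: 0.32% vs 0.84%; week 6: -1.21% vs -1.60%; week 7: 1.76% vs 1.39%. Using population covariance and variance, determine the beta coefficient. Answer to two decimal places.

0.78

r̄p = -0.0743%,  r̄m = -0.3329%
Cov = Σ(rp − r̄p)(rm − r̄m) / 7 = 0.8567
Var(rm) = Σ(rm − r̄m)² / 7 = 1.1054
β = Cov / Var = 0.8567 / 1.1054 = 0.7750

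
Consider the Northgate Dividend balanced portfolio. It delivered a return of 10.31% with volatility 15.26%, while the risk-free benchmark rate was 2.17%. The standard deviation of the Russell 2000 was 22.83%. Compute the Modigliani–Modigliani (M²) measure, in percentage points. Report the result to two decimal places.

14.35

Sharpe = (Rp − Rf) / σp = (10.31% − 2.17%) / 15.26% = 0.5334
M² = Rf + Sharpe × σm = 2.17% + 0.5334 × 22.83% = 14.3475%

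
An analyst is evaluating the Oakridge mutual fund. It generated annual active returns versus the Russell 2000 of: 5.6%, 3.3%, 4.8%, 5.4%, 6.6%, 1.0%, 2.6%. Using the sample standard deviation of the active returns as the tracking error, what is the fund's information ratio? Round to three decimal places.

Mean return r̄ = 29.30 / 7 = 4.1857%
Σ(r − r̄)² = (5.6 − 4.1857)² + (3.3 − 4.1857)² + (4.8 − 4.1857)² + … = 23.1286
sample σ = √(23.1286 / 6) = √3.8548 = 1.9634%
IR = r̄ / tracking error = 4.1857 / 1.9634 = 2.1319

2.132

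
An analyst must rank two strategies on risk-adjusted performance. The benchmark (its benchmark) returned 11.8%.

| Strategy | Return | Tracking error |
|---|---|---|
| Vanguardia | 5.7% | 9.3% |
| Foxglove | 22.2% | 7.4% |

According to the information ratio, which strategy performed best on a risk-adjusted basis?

Vanguardia: IR = (5.7% − 11.8%) / 9.3% = -0.656
Foxglove: IR = (22.2% − 11.8%) / 7.4% = 1.405
Highest: Foxglove (1.405).

Foxglove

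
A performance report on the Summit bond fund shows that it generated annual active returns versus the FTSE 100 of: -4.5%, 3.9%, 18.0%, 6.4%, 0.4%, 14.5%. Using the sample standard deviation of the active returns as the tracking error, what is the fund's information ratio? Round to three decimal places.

0.759

r̄ = (-4.5 + 3.9 + 18 + 6.4 + 0.4 + 14.5) / 6 = 6.4500%
Σ(r − r̄)² = 361.2150; sample σ = √(361.2150/5) = 8.4996%
IR = r̄ / tracking error = 6.4500 / 8.4996 = 0.7589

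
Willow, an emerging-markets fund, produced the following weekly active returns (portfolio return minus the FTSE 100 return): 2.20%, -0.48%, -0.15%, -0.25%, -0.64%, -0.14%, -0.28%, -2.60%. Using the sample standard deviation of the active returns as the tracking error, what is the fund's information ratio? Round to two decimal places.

-0.23

r̄ = (2.2 − 0.48 − 0.15 − 0.25 − 0.64 − 0.14 − 0.28 − 2.6) / 8 = -0.2925%
Sample σ = √[Σ(r − r̄)² / 7] = √[11.7386 / 7] = √1.6769 = 1.2950%
IR = r̄ / tracking error = -0.2925 / 1.2950 = -0.2259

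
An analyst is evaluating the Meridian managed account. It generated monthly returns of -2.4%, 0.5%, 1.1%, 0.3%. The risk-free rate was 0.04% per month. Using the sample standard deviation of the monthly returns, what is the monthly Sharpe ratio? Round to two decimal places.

-0.11

r̄ = (-2.4 + 0.5 + 1.1 + 0.3) / 4 = -0.50 / 4 = -0.1250%
Sample std dev = √[7.2475 / 3] = 1.5543%
Sharpe = (r̄ − rf) / σ = (-0.1250 − 0.04) / 1.5543 = -0.1650 / 1.5543 = -0.1062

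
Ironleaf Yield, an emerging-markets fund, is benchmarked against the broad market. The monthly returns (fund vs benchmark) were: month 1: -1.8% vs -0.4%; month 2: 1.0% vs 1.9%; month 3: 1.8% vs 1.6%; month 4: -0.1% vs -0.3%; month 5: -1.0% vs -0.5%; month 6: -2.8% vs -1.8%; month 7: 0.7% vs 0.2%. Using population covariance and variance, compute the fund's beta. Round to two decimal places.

r̄p = -0.3143%,  r̄m = 0.1000%
Cov = Σ(rp − r̄p)(rm − r̄m) / 7 = 1.6329
Var(rm) = Σ(rm − r̄m)² / 7 = 1.4114
β = Cov / Var = 1.6329 / 1.4114 = 1.1569

1.16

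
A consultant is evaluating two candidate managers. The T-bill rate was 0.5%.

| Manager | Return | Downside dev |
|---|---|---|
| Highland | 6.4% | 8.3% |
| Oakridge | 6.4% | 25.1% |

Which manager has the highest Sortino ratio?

Highland

Highland: Sortino ratio = (6.4% − 0.5%) / 8.3% = 0.711
Oakridge: Sortino ratio = (6.4% − 0.5%) / 25.1% = 0.235
Highest: Highland (0.711).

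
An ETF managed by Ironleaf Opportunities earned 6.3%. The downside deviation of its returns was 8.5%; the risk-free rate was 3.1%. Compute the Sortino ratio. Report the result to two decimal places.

Sortino = (Rp − Rf) / σd = (6.3% − 3.1%) / 8.5% = 3.20% / 8.5% = 0.3765

0.38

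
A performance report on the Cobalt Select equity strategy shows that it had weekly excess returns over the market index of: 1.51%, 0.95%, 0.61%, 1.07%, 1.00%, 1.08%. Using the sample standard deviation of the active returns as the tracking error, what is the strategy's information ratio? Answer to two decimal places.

Mean return r̄ = 6.220 / 6 = 1.0367%
Σ(r − r̄)² = (1.51 − 1.0367)² + (0.95 − 1.0367)² + … = 0.4179
sample σ = √(0.4179 / 5) = √0.0836 = 0.2891%
IR = r̄ / tracking error = 1.0367 / 0.2891 = 3.5860

3.59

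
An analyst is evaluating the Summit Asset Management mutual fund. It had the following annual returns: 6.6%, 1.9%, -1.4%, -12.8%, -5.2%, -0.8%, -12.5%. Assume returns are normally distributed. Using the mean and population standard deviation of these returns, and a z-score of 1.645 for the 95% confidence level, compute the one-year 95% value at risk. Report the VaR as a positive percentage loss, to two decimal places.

Mean return r̄ = -24.20 / 7 = -3.4571%
Σ(r − r̄)² = (6.6 − (-3.4571))² + (1.9 − (-3.4571))² + … = 313.2371
population σ = √(313.2371 / 7) = √44.7482 = 6.6894%
VaR = −(r̄ − z·σ) = −(-3.4571 − 1.645 × 6.6894) = −(-14.4612) = 14.4612%

14.46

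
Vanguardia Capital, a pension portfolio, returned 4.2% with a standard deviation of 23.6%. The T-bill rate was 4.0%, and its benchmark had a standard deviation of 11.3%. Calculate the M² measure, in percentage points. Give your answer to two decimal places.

Sharpe = (Rp − Rf) / σp = (4.2% − 4.0%) / 23.6% = 0.0085
M² = Rf + Sharpe × σm = 4.0% + 0.0085 × 11.3% = 4.0961%

4.10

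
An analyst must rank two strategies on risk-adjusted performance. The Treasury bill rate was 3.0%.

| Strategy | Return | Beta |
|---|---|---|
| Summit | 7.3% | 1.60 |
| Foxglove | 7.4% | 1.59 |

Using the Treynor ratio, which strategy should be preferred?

Summit: Treynor = (7.3% − 3.0%) / 1.60 = 2.688
Foxglove: Treynor = (7.4% − 3.0%) / 1.59 = 2.767
Highest: Foxglove (2.767).

Foxglove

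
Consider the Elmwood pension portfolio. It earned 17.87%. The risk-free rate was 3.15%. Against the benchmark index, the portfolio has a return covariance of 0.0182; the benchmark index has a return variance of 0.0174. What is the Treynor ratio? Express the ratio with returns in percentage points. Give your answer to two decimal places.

β = Cov / Var = 0.0182 / 0.0174 = 1.0460
Treynor = (Rp − Rf) / β = (17.87% − 3.15%) / 1.0460 = 14.72 / 1.0460 = 14.0727

14.07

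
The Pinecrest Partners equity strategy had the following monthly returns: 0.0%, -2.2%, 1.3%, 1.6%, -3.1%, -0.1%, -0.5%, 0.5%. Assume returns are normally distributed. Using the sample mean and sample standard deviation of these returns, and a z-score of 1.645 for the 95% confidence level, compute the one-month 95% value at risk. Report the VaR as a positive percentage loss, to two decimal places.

r̄ = (0 − 2.2 + 1.3 + 1.6 − 3.1 − 0.1 − 0.5 + 0.5) / 8 = -2.50 / 8 = -0.3125%
Σ(r − r̄)² = 18.4288; sample σ = √(18.4288/7) = 1.6226%
VaR = −(r̄ − z·σ) = −(-0.3125 − 1.645 × 1.6226) = −(-2.9817) = 2.9817%

2.98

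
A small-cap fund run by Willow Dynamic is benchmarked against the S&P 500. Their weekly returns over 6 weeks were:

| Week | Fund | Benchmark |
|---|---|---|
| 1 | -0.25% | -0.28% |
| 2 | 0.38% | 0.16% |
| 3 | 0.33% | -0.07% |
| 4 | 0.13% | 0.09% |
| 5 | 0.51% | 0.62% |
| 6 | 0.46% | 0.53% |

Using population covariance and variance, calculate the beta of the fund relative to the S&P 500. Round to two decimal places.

0.68

r̄p = 0.2600%,  r̄m = 0.1750%
Cov = Σ(rp − r̄p)(rm − r̄m) / 6 = 0.0677
Var(rm) = Σ(rm − r̄m)² / 6 = 0.0998
β = Cov / Var = 0.0677 / 0.0998 = 0.6784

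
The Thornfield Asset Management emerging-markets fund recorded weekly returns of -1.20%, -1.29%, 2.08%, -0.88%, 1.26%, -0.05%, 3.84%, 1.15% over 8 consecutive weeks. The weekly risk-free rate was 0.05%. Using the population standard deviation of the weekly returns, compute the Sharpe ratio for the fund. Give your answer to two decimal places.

Mean return r̄ = 4.910 / 8 = 0.6138%
Σ(r − r̄)² = 22.8496; population σ = √(22.8496/8) = 1.6900%
Sharpe = (r̄ − rf) / σ = (0.6138 − 0.05) / 1.6900 = 0.5638 / 1.6900 = 0.3336

0.33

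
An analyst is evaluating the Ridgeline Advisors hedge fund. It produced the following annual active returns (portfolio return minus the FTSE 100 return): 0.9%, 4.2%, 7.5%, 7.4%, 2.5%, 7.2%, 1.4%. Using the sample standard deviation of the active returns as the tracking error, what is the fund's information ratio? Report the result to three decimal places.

Mean return r̄ = 31.10 / 7 = 4.4429%
Σ(r − r̄)² = (0.9 − 4.4429)² + (4.2 − 4.4429)² + (7.5 − 4.4429)² + … = 51.3371
σ = √[51.3371 / 6] = 2.9251%
IR = r̄ / tracking error = 4.4429 / 2.9251 = 1.5189

1.519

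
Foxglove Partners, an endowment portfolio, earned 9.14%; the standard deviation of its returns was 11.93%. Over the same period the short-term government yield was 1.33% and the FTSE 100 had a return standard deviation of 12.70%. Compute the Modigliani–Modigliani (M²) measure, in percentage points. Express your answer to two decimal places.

9.64

Sharpe = (Rp − Rf) / σp = (9.14% − 1.33%) / 11.93% = 0.6547
M² = Rf + Sharpe × σm = 1.33% + 0.6547 × 12.70% = 9.6447%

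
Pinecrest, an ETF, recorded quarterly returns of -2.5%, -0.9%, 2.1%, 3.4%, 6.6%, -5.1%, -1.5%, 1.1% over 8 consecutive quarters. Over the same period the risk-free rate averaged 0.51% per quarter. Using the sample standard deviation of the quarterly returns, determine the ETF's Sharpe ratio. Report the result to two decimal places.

-0.03

Mean return r̄ = 3.20 / 8 = 0.4000%
Σ(r − r̄)² = (-2.5 − 0.4000)² + (-0.9 − 0.4000)² + (2.1 − 0.4000)² + … = 94.7800
sample σ = √(94.7800 / 7) = √13.5400 = 3.6797%
Sharpe = (r̄ − rf) / σ = (0.4000 − 0.51) / 3.6797 = -0.1100 / 3.6797 = -0.0299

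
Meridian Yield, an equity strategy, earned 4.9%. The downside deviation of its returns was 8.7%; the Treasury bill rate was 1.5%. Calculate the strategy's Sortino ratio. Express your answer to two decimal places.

0.39

Sortino = (Rp − Rf) / σd = (4.9% − 1.5%) / 8.7% = 3.40% / 8.7% = 0.3908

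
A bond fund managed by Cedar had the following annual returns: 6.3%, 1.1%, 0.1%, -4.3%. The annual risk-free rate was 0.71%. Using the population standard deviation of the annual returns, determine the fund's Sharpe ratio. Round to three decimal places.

Mean return μ = 3.20 / 4 = 0.8000%
Σ(r − μ)² = 56.8400; population σ = √(56.8400/4) = 3.7696%
Sharpe = (μ − rf) / σ = (0.8000 − 0.71) / 3.7696 = 0.0900 / 3.7696 = 0.0239

0.024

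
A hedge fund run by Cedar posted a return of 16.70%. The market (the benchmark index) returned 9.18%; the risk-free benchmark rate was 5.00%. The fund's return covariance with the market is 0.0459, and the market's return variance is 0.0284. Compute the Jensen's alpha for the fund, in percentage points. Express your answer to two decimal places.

4.94

β = Cov / Var = 0.0459 / 0.0284 = 1.6162
E[R] = Rf + β(Rm − Rf) = 5.00% + 1.6162 × (9.18% − 5.00%) = 11.7557%
α = Rp − E[R] = 16.70% − 11.7557% = 4.9443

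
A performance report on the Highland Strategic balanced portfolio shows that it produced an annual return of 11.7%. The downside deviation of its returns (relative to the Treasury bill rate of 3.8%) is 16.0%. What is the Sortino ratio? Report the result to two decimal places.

Sortino = (Rp − Rf) / σd = (11.7% − 3.8%) / 16.0% = 7.90% / 16.0% = 0.4938

0.49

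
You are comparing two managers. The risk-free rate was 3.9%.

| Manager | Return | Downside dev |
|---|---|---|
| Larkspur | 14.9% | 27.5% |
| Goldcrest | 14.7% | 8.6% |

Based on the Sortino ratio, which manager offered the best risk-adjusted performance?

Larkspur: Sortino ratio = (14.9% − 3.9%) / 27.5% = 0.400
Goldcrest: Sortino ratio = (14.7% − 3.9%) / 8.6% = 1.256
Highest: Goldcrest (1.256).

Goldcrest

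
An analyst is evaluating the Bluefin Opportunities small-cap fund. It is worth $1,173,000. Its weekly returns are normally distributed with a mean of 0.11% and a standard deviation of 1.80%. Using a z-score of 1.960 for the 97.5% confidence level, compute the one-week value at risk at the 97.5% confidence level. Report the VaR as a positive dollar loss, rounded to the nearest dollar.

Return at the 97.5% tail: μ − z·σ = 0.11% − 1.960 × 1.80% = 0.11 − 3.5280 = -3.4180%
VaR = −(-3.4180%) × $1,173,000 = 3.4180% × $1,173,000 = $40,093

$40,093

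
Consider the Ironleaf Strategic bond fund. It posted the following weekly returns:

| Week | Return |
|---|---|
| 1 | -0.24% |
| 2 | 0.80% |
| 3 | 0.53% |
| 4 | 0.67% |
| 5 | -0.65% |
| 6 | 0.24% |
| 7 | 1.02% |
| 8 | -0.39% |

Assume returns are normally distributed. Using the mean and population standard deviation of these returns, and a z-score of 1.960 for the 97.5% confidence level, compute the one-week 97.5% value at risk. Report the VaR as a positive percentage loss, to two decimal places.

0.87

r̄ = (-0.24 + 0.8 + 0.53 + 0.67 − 0.65 + 0.24 + 1.02 − 0.39) / 8 = 1.980 / 8 = 0.2475%
Population σ = √[Σ(r − r̄)² / 8] = √[2.6100 / 8] = √0.3263 = 0.5712%
VaR = −(r̄ − z·σ) = −(0.2475 − 1.960 × 0.5712) = −(-0.8721) = 0.8721%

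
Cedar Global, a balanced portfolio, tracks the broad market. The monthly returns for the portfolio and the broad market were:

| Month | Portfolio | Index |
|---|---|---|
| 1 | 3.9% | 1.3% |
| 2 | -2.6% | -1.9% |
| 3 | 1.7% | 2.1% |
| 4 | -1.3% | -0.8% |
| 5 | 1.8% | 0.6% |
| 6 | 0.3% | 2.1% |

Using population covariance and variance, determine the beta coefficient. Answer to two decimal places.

1.07

r̄p = 0.6333%,  r̄m = 0.5667%
Cov = Σ(rp − r̄p)(rm − r̄m) / 6 = 2.3628
Var(rm) = Σ(rm − r̄m)² / 6 = 2.1989
β = Cov / Var = 2.3628 / 2.1989 = 1.0745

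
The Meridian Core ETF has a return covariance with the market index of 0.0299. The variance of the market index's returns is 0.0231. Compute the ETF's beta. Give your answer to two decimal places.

1.29

β = Cov(Rp, Rm) / Var(Rm) = 0.0299 / 0.0231 = 1.2944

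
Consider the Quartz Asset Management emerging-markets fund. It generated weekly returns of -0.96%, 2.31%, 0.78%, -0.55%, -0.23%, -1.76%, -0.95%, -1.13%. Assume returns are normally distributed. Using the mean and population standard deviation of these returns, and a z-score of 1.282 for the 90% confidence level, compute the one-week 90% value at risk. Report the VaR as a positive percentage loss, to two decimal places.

1.86

r̄ = (-0.96 + 2.31 + 0.78 − 0.55 − 0.23 − 1.76 − 0.95 − 1.13) / 8 = -0.3113%
Population σ = √[Σ(r − r̄)² / 8] = √[11.7235 / 8] = √1.4654 = 1.2105%
VaR = −(r̄ − z·σ) = −(-0.3113 − 1.282 × 1.2105) = −(-1.8632) = 1.8632%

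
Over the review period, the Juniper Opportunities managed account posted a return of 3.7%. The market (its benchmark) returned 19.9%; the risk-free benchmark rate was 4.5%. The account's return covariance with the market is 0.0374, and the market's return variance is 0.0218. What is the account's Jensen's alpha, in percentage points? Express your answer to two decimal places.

β = Cov / Var = 0.0374 / 0.0218 = 1.7156
E[R] = Rf + β(Rm − Rf) = 4.5% + 1.7156 × (19.9% − 4.5%) = 30.9202%
α = Rp − E[R] = 3.7% − 30.9202% = -27.2202

-27.22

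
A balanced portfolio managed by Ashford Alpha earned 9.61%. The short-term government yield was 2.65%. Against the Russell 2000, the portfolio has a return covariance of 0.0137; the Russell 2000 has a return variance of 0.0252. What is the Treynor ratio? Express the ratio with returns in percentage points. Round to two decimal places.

β = Cov / Var = 0.0137 / 0.0252 = 0.5437
Treynor = (Rp − Rf) / β = (9.61% − 2.65%) / 0.5437 = 6.96 / 0.5437 = 12.8012

12.80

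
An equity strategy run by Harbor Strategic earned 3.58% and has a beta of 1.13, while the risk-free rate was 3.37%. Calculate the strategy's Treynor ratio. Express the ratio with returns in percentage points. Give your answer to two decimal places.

Treynor = (Rp − Rf) / β = (3.58% − 3.37%) / 1.13 = 0.21 / 1.13 = 0.1858

0.19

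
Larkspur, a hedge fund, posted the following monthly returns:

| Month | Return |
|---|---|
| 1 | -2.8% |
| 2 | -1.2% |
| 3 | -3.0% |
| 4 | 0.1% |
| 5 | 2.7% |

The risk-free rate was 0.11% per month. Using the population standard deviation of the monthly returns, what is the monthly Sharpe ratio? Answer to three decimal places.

Mean return μ = -4.20 / 5 = -0.8400%
Σ(r − μ)² = (-2.8 − (-0.8400))² + (-1.2 − (-0.8400))² + (-3 − (-0.8400))² + … = 22.0520
σ = √[22.0520 / 5] = 2.1001%
Sharpe = (μ − rf) / σ = (-0.8400 − 0.11) / 2.1001 = -0.9500 / 2.1001 = -0.4524

-0.452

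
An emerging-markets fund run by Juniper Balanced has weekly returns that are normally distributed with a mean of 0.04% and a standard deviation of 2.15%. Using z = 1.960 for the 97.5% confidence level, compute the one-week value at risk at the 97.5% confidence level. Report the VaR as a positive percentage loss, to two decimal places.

VaR (as % loss) = −(μ − z·σ) = −(0.04% − 1.960 × 2.15%) = −(-4.1740%) = 4.1740%

4.17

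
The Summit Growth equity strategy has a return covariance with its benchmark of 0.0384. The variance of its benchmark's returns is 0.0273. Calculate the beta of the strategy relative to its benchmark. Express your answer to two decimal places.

1.41

β = Cov(Rp, Rm) / Var(Rm) = 0.0384 / 0.0273 = 1.4066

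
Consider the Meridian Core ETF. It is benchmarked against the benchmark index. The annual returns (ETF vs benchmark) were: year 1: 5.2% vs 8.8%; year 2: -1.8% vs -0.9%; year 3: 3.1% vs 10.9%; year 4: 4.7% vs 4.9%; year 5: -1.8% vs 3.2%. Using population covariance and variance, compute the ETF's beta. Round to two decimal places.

r̄p = 1.8800%,  r̄m = 5.3800%
Cov = Σ(rp − r̄p)(rm − r̄m) / 5 = 9.5736
Var(rm) = Σ(rm − r̄m)² / 5 = 17.3176
β = Cov / Var = 9.5736 / 17.3176 = 0.5528

0.55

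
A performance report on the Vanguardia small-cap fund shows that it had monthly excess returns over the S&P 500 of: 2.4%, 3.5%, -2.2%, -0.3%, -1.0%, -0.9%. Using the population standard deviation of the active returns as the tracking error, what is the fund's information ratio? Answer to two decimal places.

0.12

Mean return r̄ = 1.50 / 6 = 0.2500%
Population std dev = √[24.3750 / 6] = 2.0156%
IR = r̄ / tracking error = 0.2500 / 2.0156 = 0.1240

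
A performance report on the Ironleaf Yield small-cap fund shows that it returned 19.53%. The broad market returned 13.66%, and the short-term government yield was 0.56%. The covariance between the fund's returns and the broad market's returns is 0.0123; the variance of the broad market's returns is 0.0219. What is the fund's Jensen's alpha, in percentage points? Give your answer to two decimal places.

β = Cov / Var = 0.0123 / 0.0219 = 0.5616
E[R] = Rf + β(Rm − Rf) = 0.56% + 0.5616 × (13.66% − 0.56%) = 7.9170%
α = Rp − E[R] = 19.53% − 7.9170% = 11.6130

11.61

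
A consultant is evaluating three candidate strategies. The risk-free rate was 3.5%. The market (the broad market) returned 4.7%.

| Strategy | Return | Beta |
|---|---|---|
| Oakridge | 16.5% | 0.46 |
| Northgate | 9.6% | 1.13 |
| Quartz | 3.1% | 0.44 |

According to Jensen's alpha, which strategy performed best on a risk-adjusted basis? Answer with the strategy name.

Oakridge: α = 16.5% − [3.5% + 0.46 × (4.7% − 3.5%)] = 12.448
Northgate: α = 9.6% − [3.5% + 1.13 × (4.7% − 3.5%)] = 4.744
Quartz: α = 3.1% − [3.5% + 0.44 × (4.7% − 3.5%)] = -0.928
Highest: Oakridge (12.448).

Oakridge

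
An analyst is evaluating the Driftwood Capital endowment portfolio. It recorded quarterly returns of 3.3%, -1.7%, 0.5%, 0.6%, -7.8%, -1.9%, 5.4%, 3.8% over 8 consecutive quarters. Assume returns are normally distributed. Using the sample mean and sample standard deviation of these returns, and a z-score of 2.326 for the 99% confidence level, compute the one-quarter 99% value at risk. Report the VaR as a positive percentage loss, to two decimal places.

9.43

r̄ = (3.3 − 1.7 + 0.5 + 0.6 − 7.8 − 1.9 + 5.4 + 3.8) / 8 = 0.2750%
Σ(r − r̄)² = 121.8350; sample σ = √(121.8350/7) = 4.1719%
VaR = −(r̄ − z·σ) = −(0.2750 − 2.326 × 4.1719) = −(-9.4288) = 9.4288%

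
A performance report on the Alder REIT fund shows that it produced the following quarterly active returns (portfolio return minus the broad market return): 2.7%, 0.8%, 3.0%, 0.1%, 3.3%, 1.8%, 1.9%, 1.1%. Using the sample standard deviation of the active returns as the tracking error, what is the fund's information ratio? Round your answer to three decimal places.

r̄ = (2.7 + 0.8 + 3 + 0.1 + 3.3 + 1.8 + 1.9 + 1.1) / 8 = 1.8375%
Σ(r − r̄)² = 8.8788; sample σ = √(8.8788/7) = 1.1262%
IR = r̄ / tracking error = 1.8375 / 1.1262 = 1.6316

1.632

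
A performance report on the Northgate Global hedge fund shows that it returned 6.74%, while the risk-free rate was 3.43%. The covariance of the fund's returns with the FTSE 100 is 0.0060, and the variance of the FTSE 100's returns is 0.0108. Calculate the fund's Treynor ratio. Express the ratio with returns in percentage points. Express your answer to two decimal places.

5.96

β = Cov / Var = 0.0060 / 0.0108 = 0.5556
Treynor = (Rp − Rf) / β = (6.74% − 3.43%) / 0.5556 = 3.31 / 0.5556 = 5.9575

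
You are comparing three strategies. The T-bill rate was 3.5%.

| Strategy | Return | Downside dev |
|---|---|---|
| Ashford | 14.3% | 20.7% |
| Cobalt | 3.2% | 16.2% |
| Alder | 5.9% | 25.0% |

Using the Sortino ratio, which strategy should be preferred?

Ashford: Sortino ratio = (14.3% − 3.5%) / 20.7% = 0.522
Cobalt: Sortino ratio = (3.2% − 3.5%) / 16.2% = -0.019
Alder: Sortino ratio = (5.9% − 3.5%) / 25.0% = 0.096
Highest: Ashford (0.522).

Ashford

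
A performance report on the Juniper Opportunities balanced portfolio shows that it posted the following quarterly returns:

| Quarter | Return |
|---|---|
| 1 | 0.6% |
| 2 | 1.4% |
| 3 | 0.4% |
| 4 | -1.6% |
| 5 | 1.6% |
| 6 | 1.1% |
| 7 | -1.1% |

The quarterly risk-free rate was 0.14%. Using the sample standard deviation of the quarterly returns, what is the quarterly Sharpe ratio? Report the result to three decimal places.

0.164

r̄ = (0.6 + 1.4 + 0.4 − 1.6 + 1.6 + 1.1 − 1.1) / 7 = 0.3429%
Sample σ = √[Σ(r − r̄)² / 6] = √[9.1971 / 6] = √1.5329 = 1.2381%
Sharpe = (r̄ − rf) / σ = (0.3429 − 0.14) / 1.2381 = 0.2029 / 1.2381 = 0.1639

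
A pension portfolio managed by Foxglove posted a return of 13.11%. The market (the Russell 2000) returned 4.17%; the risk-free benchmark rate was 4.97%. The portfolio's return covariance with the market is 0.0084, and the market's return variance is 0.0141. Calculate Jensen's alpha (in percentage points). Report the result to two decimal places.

8.62

β = Cov / Var = 0.0084 / 0.0141 = 0.5957
E[R] = Rf + β(Rm − Rf) = 4.97% + 0.5957 × (4.17% − 4.97%) = 4.4934%
α = Rp − E[R] = 13.11% − 4.4934% = 8.6166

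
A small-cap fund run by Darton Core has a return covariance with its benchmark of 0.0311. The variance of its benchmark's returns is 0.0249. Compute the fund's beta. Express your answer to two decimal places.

β = Cov(Rp, Rm) / Var(Rm) = 0.0311 / 0.0249 = 1.2490

1.25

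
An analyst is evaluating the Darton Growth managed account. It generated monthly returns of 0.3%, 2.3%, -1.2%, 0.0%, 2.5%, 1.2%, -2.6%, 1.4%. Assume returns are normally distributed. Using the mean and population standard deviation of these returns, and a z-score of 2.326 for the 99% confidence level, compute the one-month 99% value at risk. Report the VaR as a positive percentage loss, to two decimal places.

3.31

r̄ = (0.3 + 2.3 − 1.2 + 0 + 2.5 + 1.2 − 2.6 + 1.4) / 8 = 3.90 / 8 = 0.4875%
Population std dev = √[21.3288 / 8] = 1.6328%
VaR = −(r̄ − z·σ) = −(0.4875 − 2.326 × 1.6328) = −(-3.3104) = 3.3104%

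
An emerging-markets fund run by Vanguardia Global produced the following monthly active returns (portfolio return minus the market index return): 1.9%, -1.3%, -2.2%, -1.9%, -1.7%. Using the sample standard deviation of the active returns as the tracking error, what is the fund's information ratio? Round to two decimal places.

r̄ = (1.9 − 1.3 − 2.2 − 1.9 − 1.7) / 5 = -1.0400%
Sample σ = √[Σ(r − r̄)² / 4] = √[11.2320 / 4] = √2.8080 = 1.6757%
IR = r̄ / tracking error = -1.0400 / 1.6757 = -0.6206

-0.62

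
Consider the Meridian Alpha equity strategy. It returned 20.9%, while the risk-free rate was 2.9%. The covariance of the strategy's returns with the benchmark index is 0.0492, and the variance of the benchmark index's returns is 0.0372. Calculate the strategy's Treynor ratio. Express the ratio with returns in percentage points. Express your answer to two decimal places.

β = Cov / Var = 0.0492 / 0.0372 = 1.3226
Treynor = (Rp − Rf) / β = (20.9% − 2.9%) / 1.3226 = 18.00 / 1.3226 = 13.6096

13.61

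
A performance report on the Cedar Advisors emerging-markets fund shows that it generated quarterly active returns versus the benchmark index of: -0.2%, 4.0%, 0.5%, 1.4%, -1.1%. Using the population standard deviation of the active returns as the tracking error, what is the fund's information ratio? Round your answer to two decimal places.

Mean return r̄ = 4.60 / 5 = 0.9200%
Σ(r − r̄)² = (-0.2 − 0.9200)² + (4 − 0.9200)² + (0.5 − 0.9200)² + … = 15.2280
population σ = √(15.2280 / 5) = √3.0456 = 1.7452%
IR = r̄ / tracking error = 0.9200 / 1.7452 = 0.5272

0.53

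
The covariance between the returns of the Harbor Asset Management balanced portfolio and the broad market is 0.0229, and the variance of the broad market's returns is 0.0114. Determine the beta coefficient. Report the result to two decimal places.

2.01

β = Cov(Rp, Rm) / Var(Rm) = 0.0229 / 0.0114 = 2.0088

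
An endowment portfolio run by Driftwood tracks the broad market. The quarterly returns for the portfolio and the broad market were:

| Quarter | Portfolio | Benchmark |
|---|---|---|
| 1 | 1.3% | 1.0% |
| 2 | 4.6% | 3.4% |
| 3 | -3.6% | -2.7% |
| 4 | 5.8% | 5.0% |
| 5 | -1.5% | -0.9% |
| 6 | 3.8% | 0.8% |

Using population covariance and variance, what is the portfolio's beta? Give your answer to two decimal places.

1.25

r̄p = 1.7333%,  r̄m = 1.1000%
Cov = Σ(rp − r̄p)(rm − r̄m) / 6 = 8.1017
Var(rm) = Σ(rm − r̄m)² / 6 = 6.5067
β = Cov / Var = 8.1017 / 6.5067 = 1.2451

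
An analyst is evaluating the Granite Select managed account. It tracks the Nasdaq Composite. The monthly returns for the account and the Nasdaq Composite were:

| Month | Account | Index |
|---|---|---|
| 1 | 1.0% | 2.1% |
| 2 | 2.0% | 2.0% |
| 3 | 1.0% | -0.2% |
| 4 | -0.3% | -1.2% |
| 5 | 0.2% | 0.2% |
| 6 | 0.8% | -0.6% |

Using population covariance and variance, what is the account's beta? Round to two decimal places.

0.43

r̄p = 0.7833%,  r̄m = 0.3833%
Cov = Σ(rp − r̄p)(rm − r̄m) / 6 = 0.6697
Var(rm) = Σ(rm − r̄m)² / 6 = 1.5681
β = Cov / Var = 0.6697 / 1.5681 = 0.4271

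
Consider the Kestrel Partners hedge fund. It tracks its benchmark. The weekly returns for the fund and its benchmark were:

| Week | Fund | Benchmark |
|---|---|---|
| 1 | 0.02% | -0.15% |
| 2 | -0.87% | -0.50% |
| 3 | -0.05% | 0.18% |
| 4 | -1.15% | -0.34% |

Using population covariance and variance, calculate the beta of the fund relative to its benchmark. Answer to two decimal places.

r̄p = -0.5125%,  r̄m = -0.2025%
Cov = Σ(rp − r̄p)(rm − r̄m) / 4 = 0.0997
Var(rm) = Σ(rm − r̄m)² / 4 = 0.0641
β = Cov / Var = 0.0997 / 0.0641 = 1.5554

1.56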